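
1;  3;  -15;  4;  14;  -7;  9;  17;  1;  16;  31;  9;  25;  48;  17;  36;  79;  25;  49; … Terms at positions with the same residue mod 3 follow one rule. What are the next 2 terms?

127, 33

Split by position mod 3 into 3 tracks.
Track A: 1, 4, 9, 16, 25, 36, 49. Perfect squares starting at 1².
Track B: 3, 14, 17, 31, 48, 79. Fibonacci-style (each term is the sum of the two before it).
Track C: -15, -7, 1, 9, 17, 25. Arithmetic, step +8.
The 20th slot belongs to track B; its 7th term is 127.
Position 21 falls in track C as its term 7, giving 33.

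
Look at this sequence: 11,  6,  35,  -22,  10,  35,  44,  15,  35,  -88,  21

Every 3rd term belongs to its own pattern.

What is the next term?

35

Split by position mod 3 into 3 tracks.
Subsequence A: 11, -22, 44, -88. A geometric progression (common ratio -2).
Subsequence B: 6, 10, 15, 21. Triangular numbers starting at T_3.
Subsequence C: 35, 35, 35. Constant 35.
The 12th slot belongs to subsequence C; its 4th term is 35.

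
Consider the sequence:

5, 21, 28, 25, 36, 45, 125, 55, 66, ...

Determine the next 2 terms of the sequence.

625, 78

The slot pattern repeats as ABB (period 3), so there are 2 interleaved tracks.
Track A: 5, 25, 125. Powers of 5.
Track B: 21, 28, 36, 45, 55, 66. Triangular numbers n(n+1)/2 for n = 6, 7, ….
The 10th slot belongs to track A; its 4th term is 625.
The 11th slot belongs to track B; its 7th term is 78.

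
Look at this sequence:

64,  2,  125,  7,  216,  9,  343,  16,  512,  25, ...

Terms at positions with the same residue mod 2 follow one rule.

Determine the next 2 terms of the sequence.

729, 41

Positions 1, 3, 5, … form one subsequence and positions 2, 4, 6, … form another.
Track A: 64, 125, 216, 343, 512. Consecutive cubes n³ from n = 4.
Track B: 2, 7, 9, 16, 25. Each term equals the sum of the previous two.
Position 11 falls in track A as its term 6, giving 729.
Position 12 → track B, term 6 = 41.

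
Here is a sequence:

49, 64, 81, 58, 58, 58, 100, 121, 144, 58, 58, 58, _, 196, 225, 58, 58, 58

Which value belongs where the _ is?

169

Positions follow the repeating pattern AAABBB; grouping by letter gives 2 tracks.
Track A: 49, 64, 81, 100, 121, 144, ?, 196, 225 — consecutive squares n² from n = 7.
Track B: 58, 58, 58, 58, 58, 58, 58, 58, 58 — the constant sequence 58.
Track A's pattern makes the blank 169.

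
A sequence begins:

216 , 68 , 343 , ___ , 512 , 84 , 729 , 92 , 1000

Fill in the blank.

76

Positions 1, 3, 5, … form one subsequence and positions 2, 4, 6, … form another.
Subsequence A = 216, 343, 512, 729, 1000: consecutive cubes n³ from n = 6.
Subsequence B = 68, ?, 84, 92: arithmetic, step +8.
So the missing entry in subsequence B is 76.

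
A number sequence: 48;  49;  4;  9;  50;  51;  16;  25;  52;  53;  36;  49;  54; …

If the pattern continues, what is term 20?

121

Positions follow the repeating pattern AABB; grouping by letter gives 2 tracks.
Stream A is 48, 49, 50, 51, 52, 53, 54, which is adding 1 each time.
Stream B is 4, 9, 16, 25, 36, 49, which is perfect squares starting at 2².
Position 20 → stream B, term 10 = 121.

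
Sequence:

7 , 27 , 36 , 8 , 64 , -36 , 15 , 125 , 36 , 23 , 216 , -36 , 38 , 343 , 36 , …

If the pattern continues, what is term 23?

The terms cycle through 3 interleaved subsequences.
Stream A: 7, 8, 15, 23, 38 — a Fibonacci-like recurrence a_n = a_{n-1} + a_{n-2}.
Stream B: 27, 64, 125, 216, 343 — the cubes 3³, 4³, 5³, ….
Stream C: 36, -36, 36, -36, 36 — the oscillation 36·(−1)^(n+1).
Position 23 → stream B, term 8 = 1000.

1000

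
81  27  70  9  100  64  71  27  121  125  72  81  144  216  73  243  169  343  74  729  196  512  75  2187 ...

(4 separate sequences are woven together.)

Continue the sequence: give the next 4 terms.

Split by position mod 4 into 4 tracks.
Track A: 81, 100, 121, 144, 169, 196 — perfect squares starting at 9².
Track B: 27, 64, 125, 216, 343, 512 — the cubes 3³, 4³, 5³, ….
Track C: 70, 71, 72, 73, 74, 75 — arithmetic, step +1.
Track D: 9, 27, 81, 243, 729, 2187 — successive powers of 3.
The 25th slot belongs to track A; its 7th term is 225.
The 26th slot belongs to track B; its 7th term is 729.
The 27th slot belongs to track C; its 7th term is 76.
Position 28 falls in track D as its term 7, giving 6561.

225, 729, 76, 6561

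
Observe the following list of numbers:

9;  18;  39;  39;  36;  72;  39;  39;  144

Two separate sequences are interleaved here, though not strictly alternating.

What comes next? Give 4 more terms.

Positions follow the repeating pattern AABB; grouping by letter gives 2 tracks.
Track A: 9, 18, 36, 72, 144 (geometric, ×2 each step).
Track B: 39, 39, 39, 39 (the constant sequence 39).
Term 10 comes from track A (its 6th entry): 288.
Position 11 → track B, term 5 = 39.
Term 12 comes from track B (its 6th entry): 39.
Position 13 falls in track A as its term 7, giving 576.

288, 39, 39, 576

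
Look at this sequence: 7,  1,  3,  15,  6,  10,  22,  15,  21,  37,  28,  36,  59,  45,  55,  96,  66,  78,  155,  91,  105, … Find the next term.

The slot pattern repeats as ABB (period 3), so there are 2 interleaved tracks.
Stream A: 7, 15, 22, 37, 59, 96, 155. Fibonacci-style (each term is the sum of the two before it).
Stream B: 1, 3, 6, 10, 15, 21, 28, 36, 45, 55, 66, 78, 91, 105. The triangular numbers T_1, T_2, ….
Position 22 falls in stream A as its term 8, giving 251.

251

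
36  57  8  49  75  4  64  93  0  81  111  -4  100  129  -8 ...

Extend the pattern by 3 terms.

121, 147, -12

Split by position mod 3: positions 1, 4, 7, … form one track, and each other residue class forms its own.
Track A = 36, 49, 64, 81, 100: perfect squares starting at 6².
Track B = 57, 75, 93, 111, 129: arithmetic, step +18.
Track C = 8, 4, 0, -4, -8: arithmetic with common difference −4.
The 16th slot belongs to track A; its 6th term is 121.
Term 17 comes from track B (its 6th entry): 147.
Term 18 comes from track C (its 6th entry): -12.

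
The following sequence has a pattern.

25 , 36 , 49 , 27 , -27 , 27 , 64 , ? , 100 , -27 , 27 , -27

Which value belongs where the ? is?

81

Reading positions in blocks of 6 reveals the pattern AAABBB — 2 tracks woven together.
Stream A = 25, 36, 49, 64, ?, 100: perfect squares starting at 5².
Stream B = 27, -27, 27, -27, 27, -27: the oscillation 27·(−1)^(n+1).
The gap is stream A's term 5; the rule gives 81.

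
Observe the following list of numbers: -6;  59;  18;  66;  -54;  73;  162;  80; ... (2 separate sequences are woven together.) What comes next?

The terms cycle through 2 interleaved subsequences.
Track A = -6, 18, -54, 162: multiplying by -3 each time.
Track B = 59, 66, 73, 80: arithmetic with common difference +7.
Term 9 comes from track A (its 5th entry): -486.

-486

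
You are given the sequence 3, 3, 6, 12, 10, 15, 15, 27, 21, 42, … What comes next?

Positions 1, 3, 5, … form one subsequence and positions 2, 4, 6, … form another.
Subsequence A = 3, 6, 10, 15, 21: triangular numbers starting at T_2.
Subsequence B = 3, 12, 15, 27, 42: each term equals the sum of the previous two.
Position 11 falls in subsequence A as its term 6, giving 28.

28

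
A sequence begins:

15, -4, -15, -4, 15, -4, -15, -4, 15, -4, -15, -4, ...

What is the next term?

15

Taking every 2nd term gives 2 separate tracks.
Track A is 15, -15, 15, -15, 15, -15, which is alternating ±15.
Track B is -4, -4, -4, -4, -4, -4, which is always -4.
Position 13 falls in track A as its term 7, giving 15.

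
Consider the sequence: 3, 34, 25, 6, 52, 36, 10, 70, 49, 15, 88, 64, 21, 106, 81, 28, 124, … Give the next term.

100

Read the sequence 3 terms at a time; column i is its own pattern.
Stream A = 3, 6, 10, 15, 21, 28: the triangular numbers T_2, T_3, ….
Stream B = 34, 52, 70, 88, 106, 124: adding 18 each time.
Stream C = 25, 36, 49, 64, 81: the squares 5², 6², 7², ….
Position 18 falls in stream C as its term 6, giving 100.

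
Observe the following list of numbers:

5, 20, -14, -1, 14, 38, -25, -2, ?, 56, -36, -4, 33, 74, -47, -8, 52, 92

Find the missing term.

19

Split by position mod 4 into 4 tracks.
Track A is 5, 14, ?, 33, 52, which is each term equals the sum of the previous two.
Track B is 20, 38, 56, 74, 92, which is linear: a_n = 2 + 18·n.
Track C is -14, -25, -36, -47, which is arithmetic with common difference −11.
Track D is -1, -2, -4, -8, which is a geometric progression (common ratio 2).
Track A's pattern makes the blank 19.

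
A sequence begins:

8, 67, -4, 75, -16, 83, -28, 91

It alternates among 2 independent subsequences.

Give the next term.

-40

Taking every 2nd term gives 2 separate tracks.
Stream A is 8, -4, -16, -28, which is linear: a_n = 20 − 12·n.
Stream B is 67, 75, 83, 91, which is arithmetic with common difference +8.
Position 9 falls in stream A as its term 5, giving -40.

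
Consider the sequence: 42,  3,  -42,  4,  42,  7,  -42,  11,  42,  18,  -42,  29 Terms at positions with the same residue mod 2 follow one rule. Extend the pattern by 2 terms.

Taking every 2nd term gives 2 separate tracks.
Stream A: 42, -42, 42, -42, 42, -42. The oscillation 42·(−1)^(n+1).
Stream B: 3, 4, 7, 11, 18, 29. Fibonacci-style (each term is the sum of the two before it).
Position 13 → stream A, term 7 = 42.
Position 14 falls in stream B as its term 7, giving 47.

42, 47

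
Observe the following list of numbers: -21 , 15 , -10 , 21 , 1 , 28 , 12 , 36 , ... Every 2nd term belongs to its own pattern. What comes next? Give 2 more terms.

The terms cycle through 2 interleaved subsequences.
Stream A is -21, -10, 1, 12, which is arithmetic with common difference +11.
Stream B is 15, 21, 28, 36, which is triangular numbers starting at T_5.
Term 9 comes from stream A (its 5th entry): 23.
The 10th slot belongs to stream B; its 5th term is 45.

23, 45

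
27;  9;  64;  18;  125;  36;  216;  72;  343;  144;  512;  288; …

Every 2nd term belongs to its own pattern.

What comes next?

729

Taking every 2nd term gives 2 separate tracks.
Track A is 27, 64, 125, 216, 343, 512, which is perfect cubes starting at 3³.
Track B is 9, 18, 36, 72, 144, 288, which is geometric, ×2 each step.
Term 13 comes from track A (its 7th entry): 729.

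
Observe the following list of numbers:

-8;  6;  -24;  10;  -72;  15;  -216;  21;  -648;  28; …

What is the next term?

-1944

Taking every 2nd term gives 2 separate tracks.
Track A: -8, -24, -72, -216, -648. A geometric progression (common ratio 3).
Track B: 6, 10, 15, 21, 28. Triangular numbers starting at T_3.
Term 11 comes from track A (its 6th entry): -1944.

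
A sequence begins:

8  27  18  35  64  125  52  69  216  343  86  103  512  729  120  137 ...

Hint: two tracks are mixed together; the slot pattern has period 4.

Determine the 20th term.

Reading positions in blocks of 4 reveals the pattern AABB — 2 tracks woven together.
Track A is 8, 27, 64, 125, 216, 343, 512, 729, which is perfect cubes starting at 2³.
Track B is 18, 35, 52, 69, 86, 103, 120, 137, which is linear: a_n = 1 + 17·n.
The 20th slot belongs to track B; its 10th term is 171.

171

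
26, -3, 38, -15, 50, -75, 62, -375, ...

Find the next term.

Split by position mod 2 into 2 tracks.
Track A is 26, 38, 50, 62, which is arithmetic, step +12.
Track B is -3, -15, -75, -375, which is geometric, ×5 each step.
Term 9 comes from track A (its 5th entry): 74.

74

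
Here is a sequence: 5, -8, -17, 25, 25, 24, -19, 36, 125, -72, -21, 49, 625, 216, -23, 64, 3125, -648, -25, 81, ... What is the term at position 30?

Split by position mod 4 into 4 tracks.
Track A: 5, 25, 125, 625, 3125 (powers 5^1, 5^2, 5^3, …).
Track B: -8, 24, -72, 216, -648 (multiplying by -3 each time).
Track C: -17, -19, -21, -23, -25 (arithmetic, step −2).
Track D: 25, 36, 49, 64, 81 (the squares 5², 6², 7², …).
Term 30 comes from track B (its 8th entry): 17496.

17496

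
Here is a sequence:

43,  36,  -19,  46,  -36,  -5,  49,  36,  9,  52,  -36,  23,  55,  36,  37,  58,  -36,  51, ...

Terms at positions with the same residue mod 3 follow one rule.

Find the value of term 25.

67

The terms cycle through 3 interleaved subsequences.
Subsequence A: 43, 46, 49, 52, 55, 58 — arithmetic, step +3.
Subsequence B: 36, -36, 36, -36, 36, -36 — the oscillation 36·(−1)^(n+1).
Subsequence C: -19, -5, 9, 23, 37, 51 — adding 14 each time.
Term 25 comes from subsequence A (its 9th entry): 67.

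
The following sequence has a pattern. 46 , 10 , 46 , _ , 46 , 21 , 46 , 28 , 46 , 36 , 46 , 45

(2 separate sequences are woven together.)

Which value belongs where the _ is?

15

The terms cycle through 2 interleaved subsequences.
Track A is 46, 46, 46, 46, 46, 46, which is the constant sequence 46.
Track B is 10, ?, 21, 28, 36, 45, which is triangular numbers n(n+1)/2 for n = 4, 5, ….
So the missing entry in track B is 15.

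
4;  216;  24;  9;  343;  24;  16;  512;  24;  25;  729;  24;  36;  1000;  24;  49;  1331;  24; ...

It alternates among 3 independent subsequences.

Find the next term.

Read the sequence 3 terms at a time; column i is its own pattern.
Track A: 4, 9, 16, 25, 36, 49 — consecutive squares n² from n = 2.
Track B: 216, 343, 512, 729, 1000, 1331 — the cubes 6³, 7³, 8³, ….
Track C: 24, 24, 24, 24, 24, 24 — the constant sequence 24.
Term 19 comes from track A (its 7th entry): 64.

64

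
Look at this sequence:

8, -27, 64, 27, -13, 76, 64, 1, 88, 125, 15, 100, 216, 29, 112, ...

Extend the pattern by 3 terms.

Read the sequence 3 terms at a time; column i is its own pattern.
Stream A: 8, 27, 64, 125, 216 (perfect cubes starting at 2³).
Stream B: -27, -13, 1, 15, 29 (arithmetic, step +14).
Stream C: 64, 76, 88, 100, 112 (arithmetic with common difference +12).
Position 16 falls in stream A as its term 6, giving 343.
Term 17 comes from stream B (its 6th entry): 43.
The 18th slot belongs to stream C; its 6th term is 124.

343, 43, 124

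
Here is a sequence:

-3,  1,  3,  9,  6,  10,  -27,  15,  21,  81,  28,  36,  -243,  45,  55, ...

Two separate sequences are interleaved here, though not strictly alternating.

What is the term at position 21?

105

The slot pattern repeats as ABB (period 3), so there are 2 interleaved tracks.
Track A = -3, 9, -27, 81, -243: a geometric progression (common ratio -3).
Track B = 1, 3, 6, 10, 15, 21, 28, 36, 45, 55: the triangular numbers T_1, T_2, ….
The 21st slot belongs to track B; its 14th term is 105.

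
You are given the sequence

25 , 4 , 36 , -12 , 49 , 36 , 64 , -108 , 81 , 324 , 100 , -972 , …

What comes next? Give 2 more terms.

121, 2916

Odd-indexed and even-indexed terms follow separate rules.
Track A is 25, 36, 49, 64, 81, 100, which is perfect squares starting at 5².
Track B is 4, -12, 36, -108, 324, -972, which is a geometric progression (common ratio -3).
Term 13 comes from track A (its 7th entry): 121.
Position 14 → track B, term 7 = 2916.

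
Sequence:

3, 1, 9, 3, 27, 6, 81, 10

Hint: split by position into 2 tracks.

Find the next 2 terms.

243, 15

Odd-indexed and even-indexed terms follow separate rules.
Track A: 3, 9, 27, 81 (successive powers of 3).
Track B: 1, 3, 6, 10 (triangular numbers starting at T_1).
The 9th slot belongs to track A; its 5th term is 243.
Position 10 falls in track B as its term 5, giving 15.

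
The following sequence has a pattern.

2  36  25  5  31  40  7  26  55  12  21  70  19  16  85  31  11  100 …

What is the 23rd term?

Taking every 3rd term gives 3 separate tracks.
Track A = 2, 5, 7, 12, 19, 31: a Fibonacci-like recurrence a_n = a_{n-1} + a_{n-2}.
Track B = 36, 31, 26, 21, 16, 11: arithmetic, step −5.
Track C = 25, 40, 55, 70, 85, 100: arithmetic, step +15.
Term 23 comes from track B (its 8th entry): 1.

1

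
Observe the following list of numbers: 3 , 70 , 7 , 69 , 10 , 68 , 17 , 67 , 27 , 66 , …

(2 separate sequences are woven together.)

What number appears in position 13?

The terms cycle through 2 interleaved subsequences.
Subsequence A: 3, 7, 10, 17, 27 (a Fibonacci-like recurrence a_n = a_{n-1} + a_{n-2}).
Subsequence B: 70, 69, 68, 67, 66 (subtracting 1 each time).
Position 13 falls in subsequence A as its term 7, giving 71.

71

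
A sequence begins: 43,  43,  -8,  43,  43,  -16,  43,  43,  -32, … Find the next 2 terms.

The slot pattern repeats as AAB (period 3), so there are 2 interleaved tracks.
Stream A: 43, 43, 43, 43, 43, 43 — constant 43.
Stream B: -8, -16, -32 — multiplying by 2 each time.
The 10th slot belongs to stream A; its 7th term is 43.
Term 11 comes from stream A (its 8th entry): 43.

43, 43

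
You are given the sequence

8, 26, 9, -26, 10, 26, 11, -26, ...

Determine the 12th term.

-26

The terms cycle through 2 interleaved subsequences.
Track A: 8, 9, 10, 11 — adding 1 each time.
Track B: 26, -26, 26, -26 — oscillating between 26 and -26.
The 12th slot belongs to track B; its 6th term is -26.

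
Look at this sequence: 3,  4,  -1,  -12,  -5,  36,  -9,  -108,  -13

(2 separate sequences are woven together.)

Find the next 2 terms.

Odd-indexed and even-indexed terms follow separate rules.
Track A: 3, -1, -5, -9, -13 (subtracting 4 each time).
Track B: 4, -12, 36, -108 (geometric, ×-3 each step).
Term 10 comes from track B (its 5th entry): 324.
Position 11 → track A, term 6 = -17.

324, -17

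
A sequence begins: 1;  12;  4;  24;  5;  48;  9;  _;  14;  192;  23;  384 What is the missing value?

96

Odd-indexed and even-indexed terms follow separate rules.
Track A is 1, 4, 5, 9, 14, 23, which is a Fibonacci-like recurrence a_n = a_{n-1} + a_{n-2}.
Track B is 12, 24, 48, ?, 192, 384, which is geometric, ×2 each step.
The gap is track B's term 4; the rule gives 96.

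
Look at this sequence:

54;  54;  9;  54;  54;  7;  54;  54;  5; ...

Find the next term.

54

Positions follow the repeating pattern AAB; grouping by letter gives 2 tracks.
Track A: 54, 54, 54, 54, 54, 54 (the constant sequence 54).
Track B: 9, 7, 5 (linear: a_n = 11 − 2·n).
Position 10 → track A, term 7 = 54.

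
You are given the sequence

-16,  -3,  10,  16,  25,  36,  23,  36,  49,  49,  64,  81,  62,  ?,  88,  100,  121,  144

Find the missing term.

Reading positions in blocks of 6 reveals the pattern AAABBB — 2 tracks woven together.
Track A is -16, -3, 10, 23, 36, 49, 62, ?, 88, which is linear: a_n = -29 + 13·n.
Track B is 16, 25, 36, 49, 64, 81, 100, 121, 144, which is perfect squares starting at 4².
The gap is track A's term 8; the rule gives 75.

75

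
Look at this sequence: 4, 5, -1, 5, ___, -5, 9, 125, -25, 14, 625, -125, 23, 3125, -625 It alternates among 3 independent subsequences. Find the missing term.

Split by position mod 3: positions 1, 4, 7, … form one track, and each other residue class forms its own.
Subsequence A: 4, 5, 9, 14, 23 — a Fibonacci-like recurrence a_n = a_{n-1} + a_{n-2}.
Subsequence B: 5, ?, 125, 625, 3125 — powers 5^1, 5^2, 5^3, ….
Subsequence C: -1, -5, -25, -125, -625 — multiplying by 5 each time.
Subsequence B's pattern makes the blank 25.

25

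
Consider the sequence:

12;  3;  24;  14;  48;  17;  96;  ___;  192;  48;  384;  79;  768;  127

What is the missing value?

31

The terms cycle through 2 interleaved subsequences.
Subsequence A is 12, 24, 48, 96, 192, 384, 768, which is geometric with ratio 2.
Subsequence B is 3, 14, 17, ?, 48, 79, 127, which is a Fibonacci-like recurrence a_n = a_{n-1} + a_{n-2}.
Filling subsequence B at index 4 by its rule yields 31.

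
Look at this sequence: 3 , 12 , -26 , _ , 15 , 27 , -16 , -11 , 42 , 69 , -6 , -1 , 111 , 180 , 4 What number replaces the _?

The slot pattern repeats as AABB (period 4), so there are 2 interleaved tracks.
Track A: 3, 12, 15, 27, 42, 69, 111, 180. A Fibonacci-like recurrence a_n = a_{n-1} + a_{n-2}.
Track B: -26, ?, -16, -11, -6, -1, 4. Arithmetic, step +5.
Filling track B at index 2 by its rule yields -21.

-21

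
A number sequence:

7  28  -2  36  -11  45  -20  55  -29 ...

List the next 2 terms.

66, -38

The terms cycle through 2 interleaved subsequences.
Subsequence A is 7, -2, -11, -20, -29, which is arithmetic, step −9.
Subsequence B is 28, 36, 45, 55, which is triangular numbers n(n+1)/2 for n = 7, 8, ….
Term 10 comes from subsequence B (its 5th entry): 66.
The 11th slot belongs to subsequence A; its 6th term is -38.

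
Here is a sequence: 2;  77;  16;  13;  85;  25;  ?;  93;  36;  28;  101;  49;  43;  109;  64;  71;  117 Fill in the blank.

Split by position mod 3: positions 1, 4, 7, … form one track, and each other residue class forms its own.
Track A is 2, 13, ?, 28, 43, 71, which is Fibonacci-style (each term is the sum of the two before it).
Track B is 77, 85, 93, 101, 109, 117, which is adding 8 each time.
Track C is 16, 25, 36, 49, 64, which is perfect squares starting at 4².
Filling track A at index 3 by its rule yields 15.

15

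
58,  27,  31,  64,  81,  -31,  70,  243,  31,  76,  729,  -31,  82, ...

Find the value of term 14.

2187

Read the sequence 3 terms at a time; column i is its own pattern.
Track A = 58, 64, 70, 76, 82: arithmetic with common difference +6.
Track B = 27, 81, 243, 729: successive powers of 3.
Track C = 31, -31, 31, -31: oscillating between 31 and -31.
Term 14 comes from track B (its 5th entry): 2187.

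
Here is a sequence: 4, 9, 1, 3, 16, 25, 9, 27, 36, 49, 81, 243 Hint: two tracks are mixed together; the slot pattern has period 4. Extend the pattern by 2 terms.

The slot pattern repeats as AABB (period 4), so there are 2 interleaved tracks.
Track A: 4, 9, 16, 25, 36, 49 — consecutive squares n² from n = 2.
Track B: 1, 3, 9, 27, 81, 243 — powers of 3.
The 13th slot belongs to track A; its 7th term is 64.
The 14th slot belongs to track A; its 8th term is 81.

64, 81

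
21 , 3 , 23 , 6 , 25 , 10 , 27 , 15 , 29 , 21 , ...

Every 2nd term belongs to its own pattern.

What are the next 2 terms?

31, 28

The terms cycle through 2 interleaved subsequences.
Stream A: 21, 23, 25, 27, 29 (arithmetic with common difference +2).
Stream B: 3, 6, 10, 15, 21 (the triangular numbers T_2, T_3, …).
Position 11 → stream A, term 6 = 31.
Term 12 comes from stream B (its 6th entry): 28.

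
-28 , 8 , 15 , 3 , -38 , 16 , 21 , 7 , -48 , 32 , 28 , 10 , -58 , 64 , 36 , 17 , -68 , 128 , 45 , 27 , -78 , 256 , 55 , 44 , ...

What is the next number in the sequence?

-88

Split by position mod 4 into 4 tracks.
Track A: -28, -38, -48, -58, -68, -78. Subtracting 10 each time.
Track B: 8, 16, 32, 64, 128, 256. Successive powers of 2.
Track C: 15, 21, 28, 36, 45, 55. Triangular numbers n(n+1)/2 for n = 5, 6, ….
Track D: 3, 7, 10, 17, 27, 44. A Fibonacci-like recurrence a_n = a_{n-1} + a_{n-2}.
Position 25 → track A, term 7 = -88.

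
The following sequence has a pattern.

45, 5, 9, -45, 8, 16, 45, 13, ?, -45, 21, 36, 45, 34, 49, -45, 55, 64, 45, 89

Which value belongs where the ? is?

25

The terms cycle through 3 interleaved subsequences.
Track A: 45, -45, 45, -45, 45, -45, 45 (the oscillation 45·(−1)^(n+1)).
Track B: 5, 8, 13, 21, 34, 55, 89 (a Fibonacci-like recurrence a_n = a_{n-1} + a_{n-2}).
Track C: 9, 16, ?, 36, 49, 64 (perfect squares starting at 3²).
The gap is track C's term 3; the rule gives 25.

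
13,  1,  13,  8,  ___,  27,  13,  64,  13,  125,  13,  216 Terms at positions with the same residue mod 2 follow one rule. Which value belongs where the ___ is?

Split by position mod 2 into 2 tracks.
Track A: 13, 13, ?, 13, 13, 13 — the constant sequence 13.
Track B: 1, 8, 27, 64, 125, 216 — the cubes 1³, 2³, 3³, ….
Track A's pattern makes the blank 13.

13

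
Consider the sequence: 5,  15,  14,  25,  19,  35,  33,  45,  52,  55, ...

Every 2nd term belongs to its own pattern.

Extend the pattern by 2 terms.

85, 65

Odd-indexed and even-indexed terms follow separate rules.
Subsequence A: 5, 14, 19, 33, 52 (a Fibonacci-like recurrence a_n = a_{n-1} + a_{n-2}).
Subsequence B: 15, 25, 35, 45, 55 (adding 10 each time).
Position 11 → subsequence A, term 6 = 85.
The 12th slot belongs to subsequence B; its 6th term is 65.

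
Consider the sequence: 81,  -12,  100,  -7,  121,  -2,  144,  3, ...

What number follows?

Odd-indexed and even-indexed terms follow separate rules.
Stream A: 81, 100, 121, 144. The squares 9², 10², 11², ….
Stream B: -12, -7, -2, 3. Adding 5 each time.
Term 9 comes from stream A (its 5th entry): 169.

169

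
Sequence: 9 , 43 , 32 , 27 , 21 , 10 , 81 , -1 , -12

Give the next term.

Reading positions in blocks of 3 reveals the pattern ABB — 2 tracks woven together.
Track A: 9, 27, 81. Successive powers of 3.
Track B: 43, 32, 21, 10, -1, -12. Arithmetic, step −11.
The 10th slot belongs to track A; its 4th term is 243.

243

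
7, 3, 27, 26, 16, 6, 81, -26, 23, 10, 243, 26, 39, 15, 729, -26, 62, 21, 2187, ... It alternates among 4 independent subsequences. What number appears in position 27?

19683

Taking every 4th term gives 4 separate tracks.
Stream A: 7, 16, 23, 39, 62 — each term equals the sum of the previous two.
Stream B: 3, 6, 10, 15, 21 — triangular numbers n(n+1)/2 for n = 2, 3, ….
Stream C: 27, 81, 243, 729, 2187 — powers of 3.
Stream D: 26, -26, 26, -26 — alternating ±26.
Term 27 comes from stream C (its 7th entry): 19683.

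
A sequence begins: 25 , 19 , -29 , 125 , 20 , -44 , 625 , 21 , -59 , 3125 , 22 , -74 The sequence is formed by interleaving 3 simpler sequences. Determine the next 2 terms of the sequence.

15625, 23

Split by position mod 3 into 3 tracks.
Track A is 25, 125, 625, 3125, which is powers 5^2, 5^3, 5^4, ….
Track B is 19, 20, 21, 22, which is arithmetic with common difference +1.
Track C is -29, -44, -59, -74, which is arithmetic with common difference −15.
The 13th slot belongs to track A; its 5th term is 15625.
Position 14 → track B, term 5 = 23.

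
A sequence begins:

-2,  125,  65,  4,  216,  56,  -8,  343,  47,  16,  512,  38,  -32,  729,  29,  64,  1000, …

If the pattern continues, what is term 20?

Taking every 3rd term gives 3 separate tracks.
Subsequence A is -2, 4, -8, 16, -32, 64, which is geometric with ratio -2.
Subsequence B is 125, 216, 343, 512, 729, 1000, which is perfect cubes starting at 5³.
Subsequence C is 65, 56, 47, 38, 29, which is arithmetic with common difference −9.
Term 20 comes from subsequence B (its 7th entry): 1331.

1331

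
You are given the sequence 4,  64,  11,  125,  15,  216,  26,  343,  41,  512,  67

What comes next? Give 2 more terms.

729, 108

Split by position mod 2 into 2 tracks.
Track A = 4, 11, 15, 26, 41, 67: a Fibonacci-like recurrence a_n = a_{n-1} + a_{n-2}.
Track B = 64, 125, 216, 343, 512: consecutive cubes n³ from n = 4.
Position 12 falls in track B as its term 6, giving 729.
The 13th slot belongs to track A; its 7th term is 108.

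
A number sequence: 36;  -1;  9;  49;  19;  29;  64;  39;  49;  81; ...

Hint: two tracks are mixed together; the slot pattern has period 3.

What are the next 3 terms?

59, 69, 100

Reading positions in blocks of 3 reveals the pattern ABB — 2 tracks woven together.
Track A: 36, 49, 64, 81. Perfect squares starting at 6².
Track B: -1, 9, 19, 29, 39, 49. Linear: a_n = -11 + 10·n.
The 11th slot belongs to track B; its 7th term is 59.
Term 12 comes from track B (its 8th entry): 69.
The 13th slot belongs to track A; its 5th term is 100.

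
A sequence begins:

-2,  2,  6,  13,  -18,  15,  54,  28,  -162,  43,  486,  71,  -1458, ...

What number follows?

The terms cycle through 2 interleaved subsequences.
Track A: -2, 6, -18, 54, -162, 486, -1458 — multiplying by -3 each time.
Track B: 2, 13, 15, 28, 43, 71 — Fibonacci-style (each term is the sum of the two before it).
Position 14 → track B, term 7 = 114.

114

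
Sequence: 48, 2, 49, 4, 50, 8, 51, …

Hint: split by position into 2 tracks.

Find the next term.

16

Split by position mod 2 into 2 tracks.
Track A = 48, 49, 50, 51: linear: a_n = 47 + n.
Track B = 2, 4, 8: successive powers of 2.
Position 8 → track B, term 4 = 16.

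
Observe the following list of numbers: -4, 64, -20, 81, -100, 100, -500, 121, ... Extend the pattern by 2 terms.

The terms cycle through 2 interleaved subsequences.
Track A: -4, -20, -100, -500 (multiplying by 5 each time).
Track B: 64, 81, 100, 121 (the squares 8², 9², 10², …).
Term 9 comes from track A (its 5th entry): -2500.
Term 10 comes from track B (its 5th entry): 144.

-2500, 144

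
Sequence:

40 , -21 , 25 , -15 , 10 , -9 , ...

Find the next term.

Split by position mod 2 into 2 tracks.
Stream A is 40, 25, 10, which is arithmetic with common difference −15.
Stream B is -21, -15, -9, which is arithmetic, step +6.
Position 7 → stream A, term 4 = -5.

-5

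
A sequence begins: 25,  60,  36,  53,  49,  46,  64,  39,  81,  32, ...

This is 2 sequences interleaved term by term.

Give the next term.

Odd-indexed and even-indexed terms follow separate rules.
Track A: 25, 36, 49, 64, 81 — perfect squares starting at 5².
Track B: 60, 53, 46, 39, 32 — arithmetic, step −7.
Position 11 falls in track A as its term 6, giving 100.

100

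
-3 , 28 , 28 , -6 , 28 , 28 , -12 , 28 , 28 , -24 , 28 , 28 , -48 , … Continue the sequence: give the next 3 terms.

28, 28, -96

Positions follow the repeating pattern ABB; grouping by letter gives 2 tracks.
Subsequence A: -3, -6, -12, -24, -48 — geometric, ×2 each step.
Subsequence B: 28, 28, 28, 28, 28, 28, 28, 28 — constant 28.
Position 14 falls in subsequence B as its term 9, giving 28.
Term 15 comes from subsequence B (its 10th entry): 28.
Position 16 falls in subsequence A as its term 6, giving -96.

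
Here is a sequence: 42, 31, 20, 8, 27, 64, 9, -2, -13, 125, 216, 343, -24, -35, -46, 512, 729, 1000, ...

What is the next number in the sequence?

-57

Reading positions in blocks of 6 reveals the pattern AAABBB — 2 tracks woven together.
Stream A = 42, 31, 20, 9, -2, -13, -24, -35, -46: arithmetic with common difference −11.
Stream B = 8, 27, 64, 125, 216, 343, 512, 729, 1000: consecutive cubes n³ from n = 2.
The 19th slot belongs to stream A; its 10th term is -57.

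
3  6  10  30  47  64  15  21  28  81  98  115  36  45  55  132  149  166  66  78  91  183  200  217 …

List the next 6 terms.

Positions follow the repeating pattern AAABBB; grouping by letter gives 2 tracks.
Track A: 3, 6, 10, 15, 21, 28, 36, 45, 55, 66, 78, 91 (triangular numbers starting at T_2).
Track B: 30, 47, 64, 81, 98, 115, 132, 149, 166, 183, 200, 217 (adding 17 each time).
Position 25 falls in track A as its term 13, giving 105.
Term 26 comes from track A (its 14th entry): 120.
Position 27 → track A, term 15 = 136.
Position 28 falls in track B as its term 13, giving 234.
Position 29 → track B, term 14 = 251.
Position 30 falls in track B as its term 15, giving 268.

105, 120, 136, 234, 251, 268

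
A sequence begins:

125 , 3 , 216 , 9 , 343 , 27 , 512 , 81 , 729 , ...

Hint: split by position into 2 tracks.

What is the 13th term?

1331

The terms cycle through 2 interleaved subsequences.
Track A = 125, 216, 343, 512, 729: the cubes 5³, 6³, 7³, ….
Track B = 3, 9, 27, 81: powers 3^1, 3^2, 3^3, ….
Term 13 comes from track A (its 7th entry): 1331.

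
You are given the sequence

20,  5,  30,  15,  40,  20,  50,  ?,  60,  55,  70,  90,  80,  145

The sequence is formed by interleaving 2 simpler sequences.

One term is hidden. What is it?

Odd-indexed and even-indexed terms follow separate rules.
Track A: 20, 30, 40, 50, 60, 70, 80 (adding 10 each time).
Track B: 5, 15, 20, ?, 55, 90, 145 (Fibonacci-style (each term is the sum of the two before it)).
Track B's pattern makes the blank 35.

35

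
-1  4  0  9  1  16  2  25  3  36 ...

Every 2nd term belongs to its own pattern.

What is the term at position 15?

The terms cycle through 2 interleaved subsequences.
Stream A: -1, 0, 1, 2, 3. Linear: a_n = -2 + n.
Stream B: 4, 9, 16, 25, 36. The squares 2², 3², 4², ….
Position 15 falls in stream A as its term 8, giving 6.

6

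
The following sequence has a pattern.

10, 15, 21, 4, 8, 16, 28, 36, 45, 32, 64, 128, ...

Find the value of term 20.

Reading positions in blocks of 6 reveals the pattern AAABBB — 2 tracks woven together.
Stream A: 10, 15, 21, 28, 36, 45 — triangular numbers n(n+1)/2 for n = 4, 5, ….
Stream B: 4, 8, 16, 32, 64, 128 — powers 2^2, 2^3, 2^4, ….
The 20th slot belongs to stream A; its 11th term is 105.

105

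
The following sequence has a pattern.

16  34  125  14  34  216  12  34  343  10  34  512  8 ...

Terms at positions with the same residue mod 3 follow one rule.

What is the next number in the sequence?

The terms cycle through 3 interleaved subsequences.
Track A is 16, 14, 12, 10, 8, which is arithmetic, step −2.
Track B is 34, 34, 34, 34, which is the constant sequence 34.
Track C is 125, 216, 343, 512, which is consecutive cubes n³ from n = 5.
Term 14 comes from track B (its 5th entry): 34.

34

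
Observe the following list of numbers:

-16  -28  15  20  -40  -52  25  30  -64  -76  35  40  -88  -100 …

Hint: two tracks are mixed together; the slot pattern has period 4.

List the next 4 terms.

Positions follow the repeating pattern AABB; grouping by letter gives 2 tracks.
Track A: -16, -28, -40, -52, -64, -76, -88, -100 (arithmetic with common difference −12).
Track B: 15, 20, 25, 30, 35, 40 (arithmetic with common difference +5).
Position 15 falls in track B as its term 7, giving 45.
Position 16 falls in track B as its term 8, giving 50.
The 17th slot belongs to track A; its 9th term is -112.
Position 18 → track A, term 10 = -124.

45, 50, -112, -124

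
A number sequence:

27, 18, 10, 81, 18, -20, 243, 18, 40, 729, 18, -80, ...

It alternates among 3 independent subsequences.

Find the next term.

Taking every 3rd term gives 3 separate tracks.
Stream A is 27, 81, 243, 729, which is powers 3^3, 3^4, 3^5, ….
Stream B is 18, 18, 18, 18, which is always 18.
Stream C is 10, -20, 40, -80, which is a geometric progression (common ratio -2).
The 13th slot belongs to stream A; its 5th term is 2187.

2187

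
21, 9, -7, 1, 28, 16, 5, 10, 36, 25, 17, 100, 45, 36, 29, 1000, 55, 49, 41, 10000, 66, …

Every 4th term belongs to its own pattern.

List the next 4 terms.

Split by position mod 4: positions 1, 5, 9, … form one track, and each other residue class forms its own.
Track A: 21, 28, 36, 45, 55, 66. Triangular numbers n(n+1)/2 for n = 6, 7, ….
Track B: 9, 16, 25, 36, 49. Perfect squares starting at 3².
Track C: -7, 5, 17, 29, 41. Arithmetic with common difference +12.
Track D: 1, 10, 100, 1000, 10000. Successive powers of 10.
Position 22 → track B, term 6 = 64.
Position 23 falls in track C as its term 6, giving 53.
Term 24 comes from track D (its 6th entry): 100000.
Term 25 comes from track A (its 7th entry): 78.

64, 53, 100000, 78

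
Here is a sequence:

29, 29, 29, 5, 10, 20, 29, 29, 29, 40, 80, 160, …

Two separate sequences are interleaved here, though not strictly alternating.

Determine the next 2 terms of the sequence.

The slot pattern repeats as AAABBB (period 6), so there are 2 interleaved tracks.
Track A = 29, 29, 29, 29, 29, 29: constant 29.
Track B = 5, 10, 20, 40, 80, 160: a geometric progression (common ratio 2).
Position 13 falls in track A as its term 7, giving 29.
Term 14 comes from track A (its 8th entry): 29.

29, 29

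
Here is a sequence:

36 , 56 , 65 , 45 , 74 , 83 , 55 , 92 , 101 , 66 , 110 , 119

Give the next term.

Positions follow the repeating pattern ABB; grouping by letter gives 2 tracks.
Track A = 36, 45, 55, 66: triangular numbers n(n+1)/2 for n = 8, 9, ….
Track B = 56, 65, 74, 83, 92, 101, 110, 119: arithmetic with common difference +9.
Term 13 comes from track A (its 5th entry): 78.

78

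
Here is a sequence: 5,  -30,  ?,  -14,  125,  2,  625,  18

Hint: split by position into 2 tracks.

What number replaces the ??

Odd-indexed and even-indexed terms follow separate rules.
Subsequence A = 5, ?, 125, 625: multiplying by 5 each time.
Subsequence B = -30, -14, 2, 18: arithmetic, step +16.
Subsequence A's pattern makes the blank 25.

25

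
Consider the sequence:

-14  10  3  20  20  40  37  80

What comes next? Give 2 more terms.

Split by position mod 2 into 2 tracks.
Track A: -14, 3, 20, 37 (arithmetic, step +17).
Track B: 10, 20, 40, 80 (geometric, ×2 each step).
Position 9 → track A, term 5 = 54.
Position 10 → track B, term 5 = 160.

54, 160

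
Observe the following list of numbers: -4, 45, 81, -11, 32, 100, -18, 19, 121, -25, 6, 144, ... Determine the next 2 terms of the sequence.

Split by position mod 3 into 3 tracks.
Track A = -4, -11, -18, -25: linear: a_n = 3 − 7·n.
Track B = 45, 32, 19, 6: arithmetic with common difference −13.
Track C = 81, 100, 121, 144: perfect squares starting at 9².
Position 13 → track A, term 5 = -32.
Position 14 → track B, term 5 = -7.

-32, -7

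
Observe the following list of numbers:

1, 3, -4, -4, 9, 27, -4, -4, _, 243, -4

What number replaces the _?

81

Positions follow the repeating pattern AABB; grouping by letter gives 2 tracks.
Track A = 1, 3, 9, 27, ?, 243: geometric with ratio 3.
Track B = -4, -4, -4, -4, -4: the constant sequence -4.
The gap is track A's term 5; the rule gives 81.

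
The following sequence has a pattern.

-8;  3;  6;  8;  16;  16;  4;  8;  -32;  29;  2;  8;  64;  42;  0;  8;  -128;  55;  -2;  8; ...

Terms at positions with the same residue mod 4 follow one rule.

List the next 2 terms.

256, 68

Taking every 4th term gives 4 separate tracks.
Track A = -8, 16, -32, 64, -128: geometric, ×-2 each step.
Track B = 3, 16, 29, 42, 55: arithmetic with common difference +13.
Track C = 6, 4, 2, 0, -2: linear: a_n = 8 − 2·n.
Track D = 8, 8, 8, 8, 8: constant 8.
Position 21 → track A, term 6 = 256.
The 22nd slot belongs to track B; its 6th term is 68.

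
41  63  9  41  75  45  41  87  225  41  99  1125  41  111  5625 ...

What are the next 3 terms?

41, 123, 28125

Split by position mod 3: positions 1, 4, 7, … form one track, and each other residue class forms its own.
Track A is 41, 41, 41, 41, 41, which is the constant sequence 41.
Track B is 63, 75, 87, 99, 111, which is arithmetic, step +12.
Track C is 9, 45, 225, 1125, 5625, which is geometric with ratio 5.
Position 16 falls in track A as its term 6, giving 41.
Term 17 comes from track B (its 6th entry): 123.
Position 18 → track C, term 6 = 28125.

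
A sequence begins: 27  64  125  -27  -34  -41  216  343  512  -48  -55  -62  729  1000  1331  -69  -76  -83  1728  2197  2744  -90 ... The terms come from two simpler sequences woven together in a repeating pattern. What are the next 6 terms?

The slot pattern repeats as AAABBB (period 6), so there are 2 interleaved tracks.
Stream A: 27, 64, 125, 216, 343, 512, 729, 1000, 1331, 1728, 2197, 2744 (perfect cubes starting at 3³).
Stream B: -27, -34, -41, -48, -55, -62, -69, -76, -83, -90 (linear: a_n = -20 − 7·n).
The 23rd slot belongs to stream B; its 11th term is -97.
Term 24 comes from stream B (its 12th entry): -104.
Position 25 → stream A, term 13 = 3375.
Position 26 falls in stream A as its term 14, giving 4096.
The 27th slot belongs to stream A; its 15th term is 4913.
Position 28 falls in stream B as its term 13, giving -111.

-97, -104, 3375, 4096, 4913, -111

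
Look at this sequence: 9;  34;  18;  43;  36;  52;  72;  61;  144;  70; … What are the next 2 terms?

Positions 1, 3, 5, … form one subsequence and positions 2, 4, 6, … form another.
Track A: 9, 18, 36, 72, 144 (multiplying by 2 each time).
Track B: 34, 43, 52, 61, 70 (adding 9 each time).
The 11th slot belongs to track A; its 6th term is 288.
Term 12 comes from track B (its 6th entry): 79.

288, 79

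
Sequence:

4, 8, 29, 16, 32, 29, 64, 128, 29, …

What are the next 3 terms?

Reading positions in blocks of 3 reveals the pattern AAB — 2 tracks woven together.
Stream A: 4, 8, 16, 32, 64, 128. Powers of 2.
Stream B: 29, 29, 29. The constant sequence 29.
Position 10 falls in stream A as its term 7, giving 256.
Position 11 falls in stream A as its term 8, giving 512.
The 12th slot belongs to stream B; its 4th term is 29.

256, 512, 29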